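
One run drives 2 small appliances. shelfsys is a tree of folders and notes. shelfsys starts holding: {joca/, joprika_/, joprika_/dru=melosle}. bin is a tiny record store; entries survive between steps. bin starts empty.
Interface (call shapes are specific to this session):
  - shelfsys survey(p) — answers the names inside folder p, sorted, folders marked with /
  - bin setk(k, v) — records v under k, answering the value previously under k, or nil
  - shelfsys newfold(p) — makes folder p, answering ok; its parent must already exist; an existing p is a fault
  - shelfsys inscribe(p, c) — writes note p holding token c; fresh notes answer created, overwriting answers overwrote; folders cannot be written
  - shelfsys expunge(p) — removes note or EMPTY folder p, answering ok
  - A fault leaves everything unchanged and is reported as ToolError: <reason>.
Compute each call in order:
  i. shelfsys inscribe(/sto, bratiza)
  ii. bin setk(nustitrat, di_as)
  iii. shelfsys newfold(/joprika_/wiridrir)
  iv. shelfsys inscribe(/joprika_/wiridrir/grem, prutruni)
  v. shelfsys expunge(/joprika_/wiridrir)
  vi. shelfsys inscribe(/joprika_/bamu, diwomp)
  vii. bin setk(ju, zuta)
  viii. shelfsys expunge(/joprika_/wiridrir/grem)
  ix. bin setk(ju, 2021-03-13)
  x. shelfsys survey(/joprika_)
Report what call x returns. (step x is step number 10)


[in] shelfsys inscribe p: /sto c: bratiza
:: created
[in] bin setk k: nustitrat v: di_as
:: nil
[in] shelfsys newfold p: /joprika_/wiridrir
:: ok
[in] shelfsys inscribe p: /joprika_/wiridrir/grem c: prutruni
:: created
[in] shelfsys expunge p: /joprika_/wiridrir
:: ToolError: not empty
[in] shelfsys inscribe p: /joprika_/bamu c: diwomp
:: created
[in] bin setk k: ju v: zuta
:: nil
[in] shelfsys expunge p: /joprika_/wiridrir/grem
:: ok
[in] bin setk k: ju v: 2021-03-13
:: zuta
[in] shelfsys survey p: /joprika_
:: [bamu, dru, wiridrir/]

Answer: [bamu, dru, wiridrir/]


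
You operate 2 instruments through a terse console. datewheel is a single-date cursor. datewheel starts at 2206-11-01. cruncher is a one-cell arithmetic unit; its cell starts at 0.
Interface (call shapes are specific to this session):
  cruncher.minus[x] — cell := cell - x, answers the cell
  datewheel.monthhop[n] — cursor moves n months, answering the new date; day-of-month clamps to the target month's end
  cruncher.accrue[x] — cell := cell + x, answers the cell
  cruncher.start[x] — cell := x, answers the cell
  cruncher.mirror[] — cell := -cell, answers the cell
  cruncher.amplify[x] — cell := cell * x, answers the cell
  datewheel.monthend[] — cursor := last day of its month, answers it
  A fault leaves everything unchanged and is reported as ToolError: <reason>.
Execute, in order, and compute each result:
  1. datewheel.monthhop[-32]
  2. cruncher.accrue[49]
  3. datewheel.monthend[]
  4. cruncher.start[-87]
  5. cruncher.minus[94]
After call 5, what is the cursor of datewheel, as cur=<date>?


Answer: cur=2204-03-31

Derivation:
CALL monthhop[n: -32]
RET  2204-03-01
CALL accrue[x: 49]
RET  49
CALL monthend[]
RET  2204-03-31
CALL start[x: -87]
RET  -87
CALL minus[x: 94]
RET  -181


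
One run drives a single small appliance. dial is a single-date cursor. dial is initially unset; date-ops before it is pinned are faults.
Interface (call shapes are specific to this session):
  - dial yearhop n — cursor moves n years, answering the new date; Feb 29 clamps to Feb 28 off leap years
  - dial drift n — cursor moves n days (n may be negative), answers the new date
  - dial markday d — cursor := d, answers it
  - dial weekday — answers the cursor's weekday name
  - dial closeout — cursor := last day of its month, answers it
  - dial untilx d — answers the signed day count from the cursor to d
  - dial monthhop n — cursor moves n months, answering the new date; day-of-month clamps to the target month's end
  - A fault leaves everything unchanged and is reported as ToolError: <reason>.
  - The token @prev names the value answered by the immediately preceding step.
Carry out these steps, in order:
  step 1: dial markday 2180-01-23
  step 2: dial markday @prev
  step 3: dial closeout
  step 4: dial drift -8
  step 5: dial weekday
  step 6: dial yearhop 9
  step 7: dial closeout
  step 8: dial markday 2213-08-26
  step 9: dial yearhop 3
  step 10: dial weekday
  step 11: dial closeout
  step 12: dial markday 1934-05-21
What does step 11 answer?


> dial markday d='2180-01-23'
[out] 2180-01-23
> dial markday d='@prev'
[out] 2180-01-23
> dial closeout
[out] 2180-01-31
> dial drift n='-8'
[out] 2180-01-23
> dial weekday
[out] Sunday
> dial yearhop n='9'
[out] 2189-01-23
> dial closeout
[out] 2189-01-31
> dial markday d='2213-08-26'
[out] 2213-08-26
> dial yearhop n='3'
[out] 2216-08-26
> dial weekday
[out] Monday
> dial closeout
[out] 2216-08-31
> dial markday d='1934-05-21'
[out] 1934-05-21

Answer: 2216-08-31


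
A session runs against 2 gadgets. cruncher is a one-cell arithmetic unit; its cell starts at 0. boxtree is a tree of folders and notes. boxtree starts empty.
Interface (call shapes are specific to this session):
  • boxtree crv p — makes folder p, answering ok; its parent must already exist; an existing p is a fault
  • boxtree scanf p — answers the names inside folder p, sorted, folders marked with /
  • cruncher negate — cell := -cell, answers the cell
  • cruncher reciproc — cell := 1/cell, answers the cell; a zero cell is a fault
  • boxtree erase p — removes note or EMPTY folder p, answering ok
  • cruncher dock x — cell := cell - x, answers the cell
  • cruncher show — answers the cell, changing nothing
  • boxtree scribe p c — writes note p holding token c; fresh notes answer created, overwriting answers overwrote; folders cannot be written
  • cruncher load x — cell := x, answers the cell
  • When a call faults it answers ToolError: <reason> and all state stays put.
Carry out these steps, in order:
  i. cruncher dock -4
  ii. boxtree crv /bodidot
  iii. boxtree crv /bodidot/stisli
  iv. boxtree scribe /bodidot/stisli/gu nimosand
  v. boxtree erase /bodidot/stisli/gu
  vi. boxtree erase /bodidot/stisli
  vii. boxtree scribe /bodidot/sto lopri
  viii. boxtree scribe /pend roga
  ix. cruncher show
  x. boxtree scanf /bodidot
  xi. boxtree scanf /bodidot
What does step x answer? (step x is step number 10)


Answer: [sto]

Derivation:
;; 1. cruncher dock(x='-4') -> 4
;; 2. boxtree crv(p='/bodidot') -> ok
;; 3. boxtree crv(p='/bodidot/stisli') -> ok
;; 4. boxtree scribe(p='/bodidot/stisli/gu', c='nimosand') -> created
;; 5. boxtree erase(p='/bodidot/stisli/gu') -> ok
;; 6. boxtree erase(p='/bodidot/stisli') -> ok
;; 7. boxtree scribe(p='/bodidot/sto', c='lopri') -> created
;; 8. boxtree scribe(p='/pend', c='roga') -> created
;; 9. cruncher show() -> 4
;; 10. boxtree scanf(p='/bodidot') -> [sto]
;; 11. boxtree scanf(p='/bodidot') -> [sto]


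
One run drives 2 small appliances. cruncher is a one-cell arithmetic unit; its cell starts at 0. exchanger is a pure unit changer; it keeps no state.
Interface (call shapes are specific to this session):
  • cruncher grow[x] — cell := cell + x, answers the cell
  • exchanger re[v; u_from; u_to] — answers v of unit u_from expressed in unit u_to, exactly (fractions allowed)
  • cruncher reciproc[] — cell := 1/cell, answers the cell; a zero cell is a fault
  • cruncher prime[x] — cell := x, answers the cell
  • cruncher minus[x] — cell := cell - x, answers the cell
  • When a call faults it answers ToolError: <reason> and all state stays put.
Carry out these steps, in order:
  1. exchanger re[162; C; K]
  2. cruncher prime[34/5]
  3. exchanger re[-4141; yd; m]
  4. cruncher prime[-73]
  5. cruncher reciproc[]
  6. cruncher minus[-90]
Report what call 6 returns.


-- 1. exchanger re(v→162, u_from→C, u_to→K) ~> 8703/20
-- 2. cruncher prime(x→34/5) ~> 34/5
-- 3. exchanger re(v→-4141, u_from→yd, u_to→m) ~> -4733163/1250
-- 4. cruncher prime(x→-73) ~> -73
-- 5. cruncher reciproc() ~> -1/73
-- 6. cruncher minus(x→-90) ~> 6569/73

Answer: 6569/73


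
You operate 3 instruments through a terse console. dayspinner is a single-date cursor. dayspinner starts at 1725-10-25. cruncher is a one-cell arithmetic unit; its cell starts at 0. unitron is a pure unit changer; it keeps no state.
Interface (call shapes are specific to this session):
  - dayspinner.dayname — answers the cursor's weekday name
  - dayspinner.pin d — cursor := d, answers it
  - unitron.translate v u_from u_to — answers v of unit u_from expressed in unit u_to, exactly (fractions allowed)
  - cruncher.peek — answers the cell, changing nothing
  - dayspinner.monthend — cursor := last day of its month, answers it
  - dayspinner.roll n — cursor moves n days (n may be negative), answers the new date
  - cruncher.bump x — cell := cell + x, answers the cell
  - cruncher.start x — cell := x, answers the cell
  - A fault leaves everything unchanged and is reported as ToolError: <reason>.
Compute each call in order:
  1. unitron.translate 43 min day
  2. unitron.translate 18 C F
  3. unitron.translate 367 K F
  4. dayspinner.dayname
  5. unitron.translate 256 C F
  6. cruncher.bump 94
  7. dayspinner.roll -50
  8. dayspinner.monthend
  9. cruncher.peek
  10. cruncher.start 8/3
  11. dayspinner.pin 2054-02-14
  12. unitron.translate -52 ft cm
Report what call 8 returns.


Answer: 1725-09-30

Derivation:
·→ unitron.translate(43, min, day)
·← 43/1440
·→ unitron.translate(18, C, F)
·← 322/5
·→ unitron.translate(367, K, F)
·← 20093/100
·→ dayspinner.dayname()
·← Thursday
·→ unitron.translate(256, C, F)
·← 2464/5
·→ cruncher.bump(94)
·← 94
·→ dayspinner.roll(-50)
·← 1725-09-05
·→ dayspinner.monthend()
·← 1725-09-30
·→ cruncher.peek()
·← 94
·→ cruncher.start(8/3)
·← 8/3
·→ dayspinner.pin(2054-02-14)
·← 2054-02-14
·→ unitron.translate(-52, ft, cm)
·← -39624/25


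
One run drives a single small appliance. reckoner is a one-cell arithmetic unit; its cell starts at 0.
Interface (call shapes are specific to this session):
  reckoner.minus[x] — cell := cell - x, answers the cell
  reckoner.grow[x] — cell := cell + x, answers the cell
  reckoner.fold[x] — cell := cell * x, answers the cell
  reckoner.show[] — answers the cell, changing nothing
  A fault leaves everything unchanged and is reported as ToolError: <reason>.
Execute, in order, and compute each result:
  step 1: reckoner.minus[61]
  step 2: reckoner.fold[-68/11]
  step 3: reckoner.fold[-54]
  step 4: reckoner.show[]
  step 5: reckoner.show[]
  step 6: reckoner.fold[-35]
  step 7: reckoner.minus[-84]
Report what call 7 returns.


Answer: 7840644/11

Derivation:
Act: reckoner.minus[x: 61]
Obs: -61
Act: reckoner.fold[x: -68/11]
Obs: 4148/11
Act: reckoner.fold[x: -54]
Obs: -223992/11
Act: reckoner.show[]
Obs: -223992/11
Act: reckoner.show[]
Obs: -223992/11
Act: reckoner.fold[x: -35]
Obs: 7839720/11
Act: reckoner.minus[x: -84]
Obs: 7840644/11


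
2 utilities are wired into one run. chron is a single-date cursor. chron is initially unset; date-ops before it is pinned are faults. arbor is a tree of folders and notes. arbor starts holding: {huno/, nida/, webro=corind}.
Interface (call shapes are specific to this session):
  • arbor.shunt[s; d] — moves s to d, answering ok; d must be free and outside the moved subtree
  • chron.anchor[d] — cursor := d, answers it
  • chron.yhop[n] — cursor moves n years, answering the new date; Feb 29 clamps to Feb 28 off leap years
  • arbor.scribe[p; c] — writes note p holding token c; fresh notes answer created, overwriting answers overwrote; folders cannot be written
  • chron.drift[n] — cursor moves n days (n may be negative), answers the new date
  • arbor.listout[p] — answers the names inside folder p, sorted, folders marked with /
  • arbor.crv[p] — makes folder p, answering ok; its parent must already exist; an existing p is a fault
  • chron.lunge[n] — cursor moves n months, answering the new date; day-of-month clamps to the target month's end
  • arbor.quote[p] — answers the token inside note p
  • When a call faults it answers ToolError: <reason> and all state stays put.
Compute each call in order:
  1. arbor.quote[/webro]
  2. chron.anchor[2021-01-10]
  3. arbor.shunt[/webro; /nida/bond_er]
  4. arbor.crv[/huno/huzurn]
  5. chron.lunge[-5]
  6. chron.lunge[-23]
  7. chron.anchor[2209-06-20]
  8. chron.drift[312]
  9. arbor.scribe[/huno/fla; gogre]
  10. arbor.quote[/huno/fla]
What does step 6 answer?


Answer: 2018-09-10

Derivation:
! arbor.quote(p=/webro) == corind
! chron.anchor(d=2021-01-10) == 2021-01-10
! arbor.shunt(s=/webro, d=/nida/bond_er) == ok
! arbor.crv(p=/huno/huzurn) == ok
! chron.lunge(n=-5) == 2020-08-10
! chron.lunge(n=-23) == 2018-09-10
! chron.anchor(d=2209-06-20) == 2209-06-20
! chron.drift(n=312) == 2210-04-28
! arbor.scribe(p=/huno/fla, c=gogre) == created
! arbor.quote(p=/huno/fla) == gogre


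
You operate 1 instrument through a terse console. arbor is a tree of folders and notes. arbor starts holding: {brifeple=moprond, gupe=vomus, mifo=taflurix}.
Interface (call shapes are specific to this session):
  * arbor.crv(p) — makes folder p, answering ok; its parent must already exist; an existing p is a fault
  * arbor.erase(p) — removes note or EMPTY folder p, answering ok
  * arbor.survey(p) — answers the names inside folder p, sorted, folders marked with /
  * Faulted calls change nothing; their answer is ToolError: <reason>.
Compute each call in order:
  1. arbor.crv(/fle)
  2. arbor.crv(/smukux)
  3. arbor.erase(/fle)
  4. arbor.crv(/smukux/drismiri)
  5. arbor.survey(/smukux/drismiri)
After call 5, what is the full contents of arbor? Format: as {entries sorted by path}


Answer: {brifeple=moprond, gupe=vomus, mifo=taflurix, smukux/, smukux/drismiri/}

Derivation:
>> arbor.crv(/fle)
<< ok
>> arbor.crv(/smukux)
<< ok
>> arbor.erase(/fle)
<< ok
>> arbor.crv(/smukux/drismiri)
<< ok
>> arbor.survey(/smukux/drismiri)
<< []


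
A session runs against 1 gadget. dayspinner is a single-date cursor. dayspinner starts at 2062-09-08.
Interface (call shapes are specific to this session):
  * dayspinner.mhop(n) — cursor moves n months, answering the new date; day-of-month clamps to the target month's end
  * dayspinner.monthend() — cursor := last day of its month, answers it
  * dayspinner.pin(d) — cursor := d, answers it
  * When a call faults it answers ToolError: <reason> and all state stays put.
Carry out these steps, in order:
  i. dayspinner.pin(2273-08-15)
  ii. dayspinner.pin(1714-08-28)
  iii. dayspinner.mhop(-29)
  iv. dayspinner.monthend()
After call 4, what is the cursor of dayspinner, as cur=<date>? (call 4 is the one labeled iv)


Answer: cur=1712-03-31

Derivation:
Do: dayspinner.pin[d→2273-08-15]
See: 2273-08-15
Do: dayspinner.pin[d→1714-08-28]
See: 1714-08-28
Do: dayspinner.mhop[n→-29]
See: 1712-03-28
Do: dayspinner.monthend[]
See: 1712-03-31


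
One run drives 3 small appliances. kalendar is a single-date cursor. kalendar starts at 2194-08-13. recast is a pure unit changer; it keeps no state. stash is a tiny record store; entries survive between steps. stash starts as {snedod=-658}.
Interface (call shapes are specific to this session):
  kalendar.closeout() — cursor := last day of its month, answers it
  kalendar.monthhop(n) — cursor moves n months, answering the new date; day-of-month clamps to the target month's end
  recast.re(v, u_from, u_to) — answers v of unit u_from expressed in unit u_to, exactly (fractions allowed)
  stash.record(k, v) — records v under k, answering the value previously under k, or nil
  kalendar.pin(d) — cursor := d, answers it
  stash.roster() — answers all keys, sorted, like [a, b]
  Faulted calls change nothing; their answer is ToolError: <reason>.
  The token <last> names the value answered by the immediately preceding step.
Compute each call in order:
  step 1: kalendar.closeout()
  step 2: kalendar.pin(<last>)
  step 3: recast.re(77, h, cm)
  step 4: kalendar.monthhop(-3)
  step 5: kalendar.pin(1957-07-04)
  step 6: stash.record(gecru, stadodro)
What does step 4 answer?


% kalendar.closeout
  2194-08-31
% kalendar.pin d→<last>
  2194-08-31
% recast.re v→77 u_from→h u_to→cm
  ToolError: incompatible units
% kalendar.monthhop n→-3
  2194-05-31
% kalendar.pin d→1957-07-04
  1957-07-04
% stash.record k→gecru v→stadodro
  nil

Answer: 2194-05-31


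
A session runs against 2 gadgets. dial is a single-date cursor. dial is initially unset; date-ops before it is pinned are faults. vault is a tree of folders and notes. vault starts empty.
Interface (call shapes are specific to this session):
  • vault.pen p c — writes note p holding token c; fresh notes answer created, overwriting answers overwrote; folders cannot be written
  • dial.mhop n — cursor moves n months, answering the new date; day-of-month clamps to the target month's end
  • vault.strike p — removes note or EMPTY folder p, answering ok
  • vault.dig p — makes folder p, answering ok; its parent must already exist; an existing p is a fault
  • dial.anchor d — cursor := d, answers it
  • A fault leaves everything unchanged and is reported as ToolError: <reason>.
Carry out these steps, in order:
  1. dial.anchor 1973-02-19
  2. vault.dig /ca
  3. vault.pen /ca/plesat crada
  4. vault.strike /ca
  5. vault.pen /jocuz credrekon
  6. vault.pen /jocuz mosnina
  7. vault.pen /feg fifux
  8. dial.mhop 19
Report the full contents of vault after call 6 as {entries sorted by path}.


Answer: {ca/, ca/plesat=crada, jocuz=mosnina}

Derivation:
I call dial.anchor using d='1973-02-19', yielding 1973-02-19.
Then vault.dig using p='/ca', → ok.
Using vault.pen using p='/ca/plesat', c='crada', → created.
I run vault.strike using p='/ca', giving ToolError: not empty.
I use vault.pen using p='/jocuz', c='credrekon', which returns created.
I use vault.pen using p='/jocuz', c='mosnina', which returns overwrote.
Calling vault.pen using p='/feg', c='fifux': created.
Now I run dial.mhop using n='19', and observe 1974-09-19.


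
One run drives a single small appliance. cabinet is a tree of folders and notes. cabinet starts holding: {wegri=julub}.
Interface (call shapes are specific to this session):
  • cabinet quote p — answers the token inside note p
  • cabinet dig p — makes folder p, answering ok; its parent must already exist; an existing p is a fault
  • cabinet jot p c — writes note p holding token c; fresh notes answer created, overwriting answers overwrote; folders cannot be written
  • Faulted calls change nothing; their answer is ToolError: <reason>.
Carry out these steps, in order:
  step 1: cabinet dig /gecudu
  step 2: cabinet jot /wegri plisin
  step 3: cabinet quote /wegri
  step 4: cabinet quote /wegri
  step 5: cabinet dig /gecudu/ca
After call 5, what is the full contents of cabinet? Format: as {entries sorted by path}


Act: cabinet dig[p='/gecudu']
Obs: ok
Act: cabinet jot[p='/wegri'; c='plisin']
Obs: overwrote
Act: cabinet quote[p='/wegri']
Obs: plisin
Act: cabinet quote[p='/wegri']
Obs: plisin
Act: cabinet dig[p='/gecudu/ca']
Obs: ok

Answer: {gecudu/, gecudu/ca/, wegri=plisin}


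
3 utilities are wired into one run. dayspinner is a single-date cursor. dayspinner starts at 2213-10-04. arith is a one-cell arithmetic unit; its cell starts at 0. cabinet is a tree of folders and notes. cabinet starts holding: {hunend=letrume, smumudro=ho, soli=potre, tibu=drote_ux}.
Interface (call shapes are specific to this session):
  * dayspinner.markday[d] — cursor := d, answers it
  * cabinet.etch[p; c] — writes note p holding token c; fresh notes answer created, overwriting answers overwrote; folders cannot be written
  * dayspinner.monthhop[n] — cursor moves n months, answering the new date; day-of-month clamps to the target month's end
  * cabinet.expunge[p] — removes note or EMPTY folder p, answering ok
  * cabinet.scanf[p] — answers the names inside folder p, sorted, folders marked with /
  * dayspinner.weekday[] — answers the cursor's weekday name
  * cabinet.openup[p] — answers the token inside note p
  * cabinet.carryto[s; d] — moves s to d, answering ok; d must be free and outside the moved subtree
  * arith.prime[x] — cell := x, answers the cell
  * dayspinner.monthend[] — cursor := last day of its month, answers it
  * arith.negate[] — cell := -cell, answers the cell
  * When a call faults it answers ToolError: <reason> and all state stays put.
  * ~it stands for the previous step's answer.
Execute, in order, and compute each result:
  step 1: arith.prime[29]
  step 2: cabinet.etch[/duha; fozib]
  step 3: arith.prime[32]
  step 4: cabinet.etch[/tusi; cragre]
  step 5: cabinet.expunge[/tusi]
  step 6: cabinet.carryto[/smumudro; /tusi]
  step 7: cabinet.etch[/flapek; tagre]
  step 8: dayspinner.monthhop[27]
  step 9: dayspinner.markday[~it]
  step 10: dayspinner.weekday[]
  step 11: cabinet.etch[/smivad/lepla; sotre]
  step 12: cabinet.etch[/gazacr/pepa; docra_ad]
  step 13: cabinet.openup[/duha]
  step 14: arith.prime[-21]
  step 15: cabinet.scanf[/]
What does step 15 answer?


Answer: [duha, flapek, hunend, soli, tibu, tusi]

Derivation:
Act: arith.prime[x: 29]
Obs: 29
Act: cabinet.etch[p: /duha; c: fozib]
Obs: created
Act: arith.prime[x: 32]
Obs: 32
Act: cabinet.etch[p: /tusi; c: cragre]
Obs: created
Act: cabinet.expunge[p: /tusi]
Obs: ok
Act: cabinet.carryto[s: /smumudro; d: /tusi]
Obs: ok
Act: cabinet.etch[p: /flapek; c: tagre]
Obs: created
Act: dayspinner.monthhop[n: 27]
Obs: 2216-01-04
Act: dayspinner.markday[d: ~it]
Obs: 2216-01-04
Act: dayspinner.weekday[]
Obs: Thursday
Act: cabinet.etch[p: /smivad/lepla; c: sotre]
Obs: ToolError: no parent
Act: cabinet.etch[p: /gazacr/pepa; c: docra_ad]
Obs: ToolError: no parent
Act: cabinet.openup[p: /duha]
Obs: fozib
Act: arith.prime[x: -21]
Obs: -21
Act: cabinet.scanf[p: /]
Obs: [duha, flapek, hunend, soli, tibu, tusi]


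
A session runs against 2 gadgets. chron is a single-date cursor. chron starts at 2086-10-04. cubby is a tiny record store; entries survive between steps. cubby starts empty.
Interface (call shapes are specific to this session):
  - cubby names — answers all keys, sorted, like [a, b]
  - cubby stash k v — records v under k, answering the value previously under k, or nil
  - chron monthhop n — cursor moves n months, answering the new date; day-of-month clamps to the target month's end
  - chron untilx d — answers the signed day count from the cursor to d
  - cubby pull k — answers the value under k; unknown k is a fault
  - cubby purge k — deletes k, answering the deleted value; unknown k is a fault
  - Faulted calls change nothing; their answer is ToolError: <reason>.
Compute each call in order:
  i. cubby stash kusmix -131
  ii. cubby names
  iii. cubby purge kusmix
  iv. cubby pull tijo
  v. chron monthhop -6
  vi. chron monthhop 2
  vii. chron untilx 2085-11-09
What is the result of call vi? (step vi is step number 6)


Answer: 2086-06-04

Derivation:
Act: cubby stash[k→kusmix; v→-131]
Obs: nil
Act: cubby names[]
Obs: [kusmix]
Act: cubby purge[k→kusmix]
Obs: -131
Act: cubby pull[k→tijo]
Obs: ToolError: no such key tijo
Act: chron monthhop[n→-6]
Obs: 2086-04-04
Act: chron monthhop[n→2]
Obs: 2086-06-04
Act: chron untilx[d→2085-11-09]
Obs: -207


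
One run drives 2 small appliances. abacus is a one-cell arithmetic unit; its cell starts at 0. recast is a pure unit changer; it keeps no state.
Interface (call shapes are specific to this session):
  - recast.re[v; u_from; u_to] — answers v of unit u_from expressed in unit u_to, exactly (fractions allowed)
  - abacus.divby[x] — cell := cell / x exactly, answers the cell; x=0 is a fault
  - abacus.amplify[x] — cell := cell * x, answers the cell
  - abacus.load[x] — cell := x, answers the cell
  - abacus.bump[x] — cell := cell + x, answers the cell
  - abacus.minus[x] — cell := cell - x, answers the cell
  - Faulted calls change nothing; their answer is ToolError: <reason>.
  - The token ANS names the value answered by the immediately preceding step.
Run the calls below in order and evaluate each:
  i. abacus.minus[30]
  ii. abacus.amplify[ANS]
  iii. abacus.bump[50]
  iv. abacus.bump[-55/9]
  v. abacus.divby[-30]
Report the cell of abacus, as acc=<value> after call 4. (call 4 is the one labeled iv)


Answer: acc=8495/9

Derivation:
Do: minus[x: 30]
See: -30
Do: amplify[x: ANS]
See: 900
Do: bump[x: 50]
See: 950
Do: bump[x: -55/9]
See: 8495/9
Do: divby[x: -30]
See: -1699/54


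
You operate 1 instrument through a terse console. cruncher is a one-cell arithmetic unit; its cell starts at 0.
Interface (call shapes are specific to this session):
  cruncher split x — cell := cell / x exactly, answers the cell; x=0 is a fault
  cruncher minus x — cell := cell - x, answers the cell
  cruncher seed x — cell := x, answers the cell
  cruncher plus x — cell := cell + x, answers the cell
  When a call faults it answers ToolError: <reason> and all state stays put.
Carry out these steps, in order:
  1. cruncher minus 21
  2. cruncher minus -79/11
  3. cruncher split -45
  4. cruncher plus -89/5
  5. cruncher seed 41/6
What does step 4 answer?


Answer: -8659/495

Derivation:
~$ cruncher minus x='21'
= -21
~$ cruncher minus x='-79/11'
= -152/11
~$ cruncher split x='-45'
= 152/495
~$ cruncher plus x='-89/5'
= -8659/495
~$ cruncher seed x='41/6'
= 41/6


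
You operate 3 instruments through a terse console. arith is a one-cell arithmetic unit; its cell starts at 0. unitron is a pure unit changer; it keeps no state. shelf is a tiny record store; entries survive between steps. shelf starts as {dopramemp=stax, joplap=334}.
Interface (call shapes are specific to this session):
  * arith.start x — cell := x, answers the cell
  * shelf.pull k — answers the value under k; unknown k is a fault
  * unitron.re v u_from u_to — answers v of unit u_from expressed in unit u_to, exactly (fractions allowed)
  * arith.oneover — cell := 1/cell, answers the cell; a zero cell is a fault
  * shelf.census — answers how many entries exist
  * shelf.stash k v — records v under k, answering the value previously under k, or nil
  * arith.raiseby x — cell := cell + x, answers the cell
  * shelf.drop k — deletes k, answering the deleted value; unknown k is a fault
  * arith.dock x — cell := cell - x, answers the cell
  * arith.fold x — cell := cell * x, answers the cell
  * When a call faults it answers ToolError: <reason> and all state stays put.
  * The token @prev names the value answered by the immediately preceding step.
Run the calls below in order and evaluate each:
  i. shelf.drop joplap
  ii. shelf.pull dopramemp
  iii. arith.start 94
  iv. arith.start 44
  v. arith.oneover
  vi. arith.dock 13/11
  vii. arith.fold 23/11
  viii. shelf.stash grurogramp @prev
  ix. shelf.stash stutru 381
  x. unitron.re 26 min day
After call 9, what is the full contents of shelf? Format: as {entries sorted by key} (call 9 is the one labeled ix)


Answer: {dopramemp=stax, grurogramp=-1173/484, stutru=381}

Derivation:
Step: shelf.drop[k: joplap]
Result: 334
Step: shelf.pull[k: dopramemp]
Result: stax
Step: arith.start[x: 94]
Result: 94
Step: arith.start[x: 44]
Result: 44
Step: arith.oneover[]
Result: 1/44
Step: arith.dock[x: 13/11]
Result: -51/44
Step: arith.fold[x: 23/11]
Result: -1173/484
Step: shelf.stash[k: grurogramp; v: @prev]
Result: nil
Step: shelf.stash[k: stutru; v: 381]
Result: nil
Step: unitron.re[v: 26; u_from: min; u_to: day]
Result: 13/720


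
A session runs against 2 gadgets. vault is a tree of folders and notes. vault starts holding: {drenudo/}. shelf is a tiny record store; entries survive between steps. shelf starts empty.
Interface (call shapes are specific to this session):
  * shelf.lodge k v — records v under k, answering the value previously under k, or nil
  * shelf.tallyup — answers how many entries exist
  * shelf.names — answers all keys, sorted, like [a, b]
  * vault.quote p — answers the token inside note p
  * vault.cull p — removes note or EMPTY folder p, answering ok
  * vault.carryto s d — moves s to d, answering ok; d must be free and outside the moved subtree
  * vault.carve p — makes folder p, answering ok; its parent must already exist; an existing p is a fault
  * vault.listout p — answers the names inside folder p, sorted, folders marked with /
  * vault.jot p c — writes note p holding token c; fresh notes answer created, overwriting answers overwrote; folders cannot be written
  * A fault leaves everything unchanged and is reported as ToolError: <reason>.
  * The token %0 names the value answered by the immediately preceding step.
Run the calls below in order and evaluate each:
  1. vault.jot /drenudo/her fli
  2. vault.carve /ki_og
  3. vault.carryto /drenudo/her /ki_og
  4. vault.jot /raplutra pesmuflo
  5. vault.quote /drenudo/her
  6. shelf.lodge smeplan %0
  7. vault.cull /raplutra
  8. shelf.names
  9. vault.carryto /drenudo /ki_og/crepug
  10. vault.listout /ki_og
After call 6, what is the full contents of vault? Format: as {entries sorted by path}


// vault.jot(p→/drenudo/her, c→fli) ~> created
// vault.carve(p→/ki_og) ~> ok
// vault.carryto(s→/drenudo/her, d→/ki_og) ~> ToolError: exists
// vault.jot(p→/raplutra, c→pesmuflo) ~> created
// vault.quote(p→/drenudo/her) ~> fli
// shelf.lodge(k→smeplan, v→%0) ~> nil
// vault.cull(p→/raplutra) ~> ok
// shelf.names() ~> [smeplan]
// vault.carryto(s→/drenudo, d→/ki_og/crepug) ~> ok
// vault.listout(p→/ki_og) ~> [crepug/]

Answer: {drenudo/, drenudo/her=fli, ki_og/, raplutra=pesmuflo}


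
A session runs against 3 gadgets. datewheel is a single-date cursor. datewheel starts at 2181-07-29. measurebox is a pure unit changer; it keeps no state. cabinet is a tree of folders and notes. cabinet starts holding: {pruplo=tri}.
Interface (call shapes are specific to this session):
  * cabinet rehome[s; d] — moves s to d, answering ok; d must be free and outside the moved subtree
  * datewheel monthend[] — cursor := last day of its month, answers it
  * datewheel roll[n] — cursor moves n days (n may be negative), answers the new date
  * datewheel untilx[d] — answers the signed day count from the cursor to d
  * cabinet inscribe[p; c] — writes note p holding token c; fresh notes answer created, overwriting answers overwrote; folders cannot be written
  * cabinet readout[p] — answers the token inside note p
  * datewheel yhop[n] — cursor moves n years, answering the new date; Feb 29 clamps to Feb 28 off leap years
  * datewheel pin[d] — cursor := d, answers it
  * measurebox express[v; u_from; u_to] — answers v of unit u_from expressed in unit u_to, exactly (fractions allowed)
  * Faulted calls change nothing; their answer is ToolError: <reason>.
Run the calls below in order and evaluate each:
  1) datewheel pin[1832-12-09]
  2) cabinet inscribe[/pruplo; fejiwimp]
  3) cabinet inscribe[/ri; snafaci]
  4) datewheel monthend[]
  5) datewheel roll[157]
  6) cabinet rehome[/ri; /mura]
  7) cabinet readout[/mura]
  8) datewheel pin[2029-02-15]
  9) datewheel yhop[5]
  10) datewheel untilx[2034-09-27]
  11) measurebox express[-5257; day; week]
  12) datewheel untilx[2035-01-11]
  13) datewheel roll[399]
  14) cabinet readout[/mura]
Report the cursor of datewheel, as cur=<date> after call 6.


Answer: cur=1833-06-06

Derivation:
;; datewheel pin(d: 1832-12-09) -> 1832-12-09
;; cabinet inscribe(p: /pruplo, c: fejiwimp) -> overwrote
;; cabinet inscribe(p: /ri, c: snafaci) -> created
;; datewheel monthend() -> 1832-12-31
;; datewheel roll(n: 157) -> 1833-06-06
;; cabinet rehome(s: /ri, d: /mura) -> ok
;; cabinet readout(p: /mura) -> snafaci
;; datewheel pin(d: 2029-02-15) -> 2029-02-15
;; datewheel yhop(n: 5) -> 2034-02-15
;; datewheel untilx(d: 2034-09-27) -> 224
;; measurebox express(v: -5257, u_from: day, u_to: week) -> -751
;; datewheel untilx(d: 2035-01-11) -> 330
;; datewheel roll(n: 399) -> 2035-03-21
;; cabinet readout(p: /mura) -> snafaci


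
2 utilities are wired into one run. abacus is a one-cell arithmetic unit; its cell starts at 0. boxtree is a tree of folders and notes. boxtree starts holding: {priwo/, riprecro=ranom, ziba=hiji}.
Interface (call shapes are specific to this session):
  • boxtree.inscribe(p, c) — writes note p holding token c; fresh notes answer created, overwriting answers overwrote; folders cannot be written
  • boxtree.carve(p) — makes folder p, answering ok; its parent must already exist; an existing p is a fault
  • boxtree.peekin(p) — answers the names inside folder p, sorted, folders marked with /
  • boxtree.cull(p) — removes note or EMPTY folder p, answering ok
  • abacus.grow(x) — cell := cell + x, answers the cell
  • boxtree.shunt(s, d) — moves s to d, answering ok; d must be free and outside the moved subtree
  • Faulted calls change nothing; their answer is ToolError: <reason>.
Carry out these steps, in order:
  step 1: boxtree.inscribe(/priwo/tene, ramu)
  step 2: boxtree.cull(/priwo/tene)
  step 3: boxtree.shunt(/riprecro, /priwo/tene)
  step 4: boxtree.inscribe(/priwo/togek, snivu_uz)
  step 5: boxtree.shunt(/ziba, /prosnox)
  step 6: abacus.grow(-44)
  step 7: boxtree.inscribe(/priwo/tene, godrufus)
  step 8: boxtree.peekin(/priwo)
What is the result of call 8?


==> boxtree.inscribe(/priwo/tene, ramu)
<== created
==> boxtree.cull(/priwo/tene)
<== ok
==> boxtree.shunt(/riprecro, /priwo/tene)
<== ok
==> boxtree.inscribe(/priwo/togek, snivu_uz)
<== created
==> boxtree.shunt(/ziba, /prosnox)
<== ok
==> abacus.grow(-44)
<== -44
==> boxtree.inscribe(/priwo/tene, godrufus)
<== overwrote
==> boxtree.peekin(/priwo)
<== [tene, togek]

Answer: [tene, togek]


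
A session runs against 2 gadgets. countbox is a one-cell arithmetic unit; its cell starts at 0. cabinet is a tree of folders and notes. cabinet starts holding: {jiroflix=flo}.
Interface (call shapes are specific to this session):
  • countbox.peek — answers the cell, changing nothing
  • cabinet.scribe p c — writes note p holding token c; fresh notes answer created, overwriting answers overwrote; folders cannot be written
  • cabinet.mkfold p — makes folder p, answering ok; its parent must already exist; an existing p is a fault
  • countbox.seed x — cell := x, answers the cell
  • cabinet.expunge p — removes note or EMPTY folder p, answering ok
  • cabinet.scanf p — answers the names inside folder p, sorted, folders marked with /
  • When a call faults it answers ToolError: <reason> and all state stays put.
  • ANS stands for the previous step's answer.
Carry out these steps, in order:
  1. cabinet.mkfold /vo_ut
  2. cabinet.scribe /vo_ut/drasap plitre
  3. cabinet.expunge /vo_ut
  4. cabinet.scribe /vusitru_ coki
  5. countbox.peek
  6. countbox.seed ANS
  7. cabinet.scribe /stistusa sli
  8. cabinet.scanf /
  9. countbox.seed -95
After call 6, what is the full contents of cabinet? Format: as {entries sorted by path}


Answer: {jiroflix=flo, vo_ut/, vo_ut/drasap=plitre, vusitru_=coki}

Derivation:
// cabinet.mkfold(p='/vo_ut') -> ok
// cabinet.scribe(p='/vo_ut/drasap', c='plitre') -> created
// cabinet.expunge(p='/vo_ut') -> ToolError: not empty
// cabinet.scribe(p='/vusitru_', c='coki') -> created
// countbox.peek() -> 0
// countbox.seed(x='ANS') -> 0
// cabinet.scribe(p='/stistusa', c='sli') -> created
// cabinet.scanf(p='/') -> [jiroflix, stistusa, vo_ut/, vusitru_]
// countbox.seed(x='-95') -> -95


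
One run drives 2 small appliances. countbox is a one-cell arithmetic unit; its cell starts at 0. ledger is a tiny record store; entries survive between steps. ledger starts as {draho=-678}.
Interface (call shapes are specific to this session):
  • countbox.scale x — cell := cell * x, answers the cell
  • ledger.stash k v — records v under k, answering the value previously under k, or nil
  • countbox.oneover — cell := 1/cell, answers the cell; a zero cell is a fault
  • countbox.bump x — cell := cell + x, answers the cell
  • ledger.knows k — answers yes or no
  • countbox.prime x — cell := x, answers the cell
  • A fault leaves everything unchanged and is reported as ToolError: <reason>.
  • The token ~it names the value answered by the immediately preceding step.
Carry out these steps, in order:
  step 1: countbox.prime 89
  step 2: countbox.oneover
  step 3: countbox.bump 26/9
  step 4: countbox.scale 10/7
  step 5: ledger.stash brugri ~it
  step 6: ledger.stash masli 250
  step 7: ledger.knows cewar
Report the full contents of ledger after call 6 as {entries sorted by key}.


# prime(x: 89) : 89
# oneover() : 1/89
# bump(x: 26/9) : 2323/801
# scale(x: 10/7) : 23230/5607
# stash(k: brugri, v: ~it) : nil
# stash(k: masli, v: 250) : nil
# knows(k: cewar) : no

Answer: {brugri=23230/5607, draho=-678, masli=250}


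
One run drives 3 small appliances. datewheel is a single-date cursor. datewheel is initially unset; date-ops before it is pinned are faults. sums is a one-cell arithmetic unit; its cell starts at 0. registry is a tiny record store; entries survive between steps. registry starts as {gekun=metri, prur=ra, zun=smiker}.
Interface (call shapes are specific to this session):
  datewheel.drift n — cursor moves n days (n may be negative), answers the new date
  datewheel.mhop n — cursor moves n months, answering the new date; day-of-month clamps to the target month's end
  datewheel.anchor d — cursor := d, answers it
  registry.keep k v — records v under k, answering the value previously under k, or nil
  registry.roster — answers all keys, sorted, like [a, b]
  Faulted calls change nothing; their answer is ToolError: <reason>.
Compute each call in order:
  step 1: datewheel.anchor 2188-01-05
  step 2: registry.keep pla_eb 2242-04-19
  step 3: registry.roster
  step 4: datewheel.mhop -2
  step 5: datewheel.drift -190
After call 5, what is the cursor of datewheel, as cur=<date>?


~$ datewheel.anchor 2188-01-05
:: 2188-01-05
~$ registry.keep pla_eb 2242-04-19
:: nil
~$ registry.roster
:: [gekun, pla_eb, prur, zun]
~$ datewheel.mhop -2
:: 2187-11-05
~$ datewheel.drift -190
:: 2187-04-29

Answer: cur=2187-04-29


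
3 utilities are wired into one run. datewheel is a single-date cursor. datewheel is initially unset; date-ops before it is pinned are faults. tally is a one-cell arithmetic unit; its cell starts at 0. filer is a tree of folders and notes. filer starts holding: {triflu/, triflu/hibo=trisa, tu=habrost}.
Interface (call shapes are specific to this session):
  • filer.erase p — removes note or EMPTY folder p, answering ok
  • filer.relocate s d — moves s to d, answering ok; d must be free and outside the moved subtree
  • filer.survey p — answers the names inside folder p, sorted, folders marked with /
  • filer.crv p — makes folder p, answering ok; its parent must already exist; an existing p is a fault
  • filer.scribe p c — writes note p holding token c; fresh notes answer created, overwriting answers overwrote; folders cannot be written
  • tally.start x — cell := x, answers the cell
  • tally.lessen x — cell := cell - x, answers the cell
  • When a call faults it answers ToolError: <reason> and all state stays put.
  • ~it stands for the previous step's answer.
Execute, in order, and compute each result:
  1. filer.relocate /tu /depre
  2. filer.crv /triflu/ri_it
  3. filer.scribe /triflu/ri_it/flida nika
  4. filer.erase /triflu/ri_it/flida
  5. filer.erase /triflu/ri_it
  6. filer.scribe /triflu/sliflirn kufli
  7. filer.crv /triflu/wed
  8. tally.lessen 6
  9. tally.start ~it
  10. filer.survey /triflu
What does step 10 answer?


$ filer.relocate /tu /depre
[out] ok
$ filer.crv /triflu/ri_it
[out] ok
$ filer.scribe /triflu/ri_it/flida nika
[out] created
$ filer.erase /triflu/ri_it/flida
[out] ok
$ filer.erase /triflu/ri_it
[out] ok
$ filer.scribe /triflu/sliflirn kufli
[out] created
$ filer.crv /triflu/wed
[out] ok
$ tally.lessen 6
[out] -6
$ tally.start ~it
[out] -6
$ filer.survey /triflu
[out] [hibo, sliflirn, wed/]

Answer: [hibo, sliflirn, wed/]


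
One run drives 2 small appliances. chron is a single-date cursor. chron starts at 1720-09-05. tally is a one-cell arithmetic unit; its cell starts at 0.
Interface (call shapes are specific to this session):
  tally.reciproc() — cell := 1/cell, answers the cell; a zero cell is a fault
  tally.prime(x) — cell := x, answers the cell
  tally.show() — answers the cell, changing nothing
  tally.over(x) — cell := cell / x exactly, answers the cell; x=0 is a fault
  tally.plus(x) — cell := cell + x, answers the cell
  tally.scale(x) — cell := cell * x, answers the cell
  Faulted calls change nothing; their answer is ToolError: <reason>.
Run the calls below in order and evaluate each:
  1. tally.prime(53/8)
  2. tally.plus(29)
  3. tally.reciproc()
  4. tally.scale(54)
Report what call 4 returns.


! tally.prime(x→53/8) => 53/8
! tally.plus(x→29) => 285/8
! tally.reciproc() => 8/285
! tally.scale(x→54) => 144/95

Answer: 144/95
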